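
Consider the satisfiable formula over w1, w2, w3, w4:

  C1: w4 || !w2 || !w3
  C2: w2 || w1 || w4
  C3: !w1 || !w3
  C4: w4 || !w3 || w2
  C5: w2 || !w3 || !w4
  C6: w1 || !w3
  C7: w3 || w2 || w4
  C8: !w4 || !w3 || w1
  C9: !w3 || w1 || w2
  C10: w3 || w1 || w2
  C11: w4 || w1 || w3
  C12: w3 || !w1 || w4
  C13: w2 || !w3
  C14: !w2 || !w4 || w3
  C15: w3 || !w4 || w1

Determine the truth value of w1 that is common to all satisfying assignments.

True

Suppose w1 = false.
Unit clause (!w3) forces w3 = false.
Unit clause (w2) forces w2 = true.
Unit clause (w4) forces w4 = true.
But (!w4) is also a unit clause — contradiction.
So every satisfying assignment has w1 = True.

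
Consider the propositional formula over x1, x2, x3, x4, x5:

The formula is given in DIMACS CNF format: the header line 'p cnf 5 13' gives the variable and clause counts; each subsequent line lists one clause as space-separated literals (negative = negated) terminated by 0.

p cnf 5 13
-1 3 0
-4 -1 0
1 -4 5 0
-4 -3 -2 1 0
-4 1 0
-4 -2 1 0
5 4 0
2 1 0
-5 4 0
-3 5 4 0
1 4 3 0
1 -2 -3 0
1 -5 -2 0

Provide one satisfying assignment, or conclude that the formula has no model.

UNSATISFIABLE

Case x1 = False:
(¬x4) alone gives x4 = False.
(x5) alone gives x5 = True.
Now (¬x5) is unsatisfied and unit — conflict.
So x1 must be the other value — set x1 = True.
(x3) alone gives x3 = True.
(¬x4) alone gives x4 = False.
(x5) alone gives x5 = True.
Now (¬x5) is unsatisfied and unit — conflict.
Either choice for x1 ends in contradiction.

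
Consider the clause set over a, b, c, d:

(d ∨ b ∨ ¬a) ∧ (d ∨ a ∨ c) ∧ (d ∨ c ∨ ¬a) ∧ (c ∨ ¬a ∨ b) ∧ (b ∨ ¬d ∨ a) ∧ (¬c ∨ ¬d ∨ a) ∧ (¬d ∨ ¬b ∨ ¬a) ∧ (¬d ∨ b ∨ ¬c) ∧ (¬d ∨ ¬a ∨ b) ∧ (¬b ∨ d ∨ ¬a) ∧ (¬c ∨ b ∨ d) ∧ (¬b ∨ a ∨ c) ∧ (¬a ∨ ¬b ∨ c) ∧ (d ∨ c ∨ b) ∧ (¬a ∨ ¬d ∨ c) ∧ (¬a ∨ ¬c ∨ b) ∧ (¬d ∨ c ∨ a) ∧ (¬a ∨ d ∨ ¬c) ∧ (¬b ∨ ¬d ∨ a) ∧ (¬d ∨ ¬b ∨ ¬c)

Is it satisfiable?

Suppose d = False.
Suppose b = True.
(¬a) alone gives a = False.
(c) alone gives c = True.
Every clause now holds.
A satisfying assignment: a: False,  b: True,  c: True,  d: False.

Satisfiable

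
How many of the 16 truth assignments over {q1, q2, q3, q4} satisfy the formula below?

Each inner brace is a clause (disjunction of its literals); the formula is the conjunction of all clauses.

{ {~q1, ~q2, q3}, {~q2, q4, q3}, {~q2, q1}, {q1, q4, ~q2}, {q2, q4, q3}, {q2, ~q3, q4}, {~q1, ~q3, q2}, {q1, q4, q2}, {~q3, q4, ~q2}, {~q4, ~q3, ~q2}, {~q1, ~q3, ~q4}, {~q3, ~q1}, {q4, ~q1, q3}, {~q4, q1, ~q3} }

2

There are 2^4 = 16 truth assignments over (q1, q2, q3, q4).
Check each against the 14 clauses (columns in the order q1, q2, q3, q4):
  F F F F  ✗ fails (q2 | q4 | q3)
  F F F T  ✓ satisfies all
  F F T F  ✗ fails (q2 | ~q3 | q4)
  F F T T  ✗ fails (~q4 | q1 | ~q3)
  F T F F  ✗ fails (~q2 | q4 | q3)
  F T F T  ✗ fails (~q2 | q1)
  F T T F  ✗ fails (~q2 | q1)
  F T T T  ✗ fails (~q2 | q1)
  T F F F  ✗ fails (q2 | q4 | q3)
  T F F T  ✓ satisfies all
  T F T F  ✗ fails (q2 | ~q3 | q4)
  T F T T  ✗ fails (~q1 | ~q3 | q2)
  T T F F  ✗ fails (~q1 | ~q2 | q3)
  T T F T  ✗ fails (~q1 | ~q2 | q3)
  T T T F  ✗ fails (~q3 | q4 | ~q2)
  T T T T  ✗ fails (~q4 | ~q3 | ~q2)
2 of the 16 rows are models.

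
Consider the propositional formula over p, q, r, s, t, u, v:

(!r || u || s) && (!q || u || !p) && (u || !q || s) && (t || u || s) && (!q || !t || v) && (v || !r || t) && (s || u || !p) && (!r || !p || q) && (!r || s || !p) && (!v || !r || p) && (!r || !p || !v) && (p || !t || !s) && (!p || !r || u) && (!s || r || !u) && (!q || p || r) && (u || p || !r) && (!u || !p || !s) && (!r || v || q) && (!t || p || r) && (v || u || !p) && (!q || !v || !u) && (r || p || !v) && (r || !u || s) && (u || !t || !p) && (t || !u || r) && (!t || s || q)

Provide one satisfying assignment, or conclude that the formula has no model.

p ↦ true,  q ↦ false,  r ↦ false,  s ↦ true,  t ↦ false,  u ↦ false,  v ↦ true

Suppose r = false.
Suppose s = true.
Unit clause (!u) forces u = false.
Suppose q = false.
Suppose p = true.
Unit clause (v) forces v = true.
Unit clause (!t) forces t = false.
All clauses are satisfied.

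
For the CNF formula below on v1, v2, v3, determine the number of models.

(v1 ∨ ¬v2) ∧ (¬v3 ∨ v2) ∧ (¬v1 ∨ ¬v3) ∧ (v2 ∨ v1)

2

There are 2^3 = 8 truth assignments over (v1, v2, v3).
Check each against the 4 clauses (columns in the order v1, v2, v3):
  F F F  ✗ fails (v2 ∨ v1)
  F F T  ✗ fails (¬v3 ∨ v2)
  F T F  ✗ fails (v1 ∨ ¬v2)
  F T T  ✗ fails (v1 ∨ ¬v2)
  T F F  ✓ satisfies all
  T F T  ✗ fails (¬v3 ∨ v2)
  T T F  ✓ satisfies all
  T T T  ✗ fails (¬v1 ∨ ¬v3)
2 of the 8 rows are models.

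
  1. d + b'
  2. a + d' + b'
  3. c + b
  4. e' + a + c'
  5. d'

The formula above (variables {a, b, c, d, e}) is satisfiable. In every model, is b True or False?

False

Suppose b = 1.
Unit clause (d) forces d = 1.
Now (d') is unsatisfied and unit — conflict.
So every satisfying assignment has b = False.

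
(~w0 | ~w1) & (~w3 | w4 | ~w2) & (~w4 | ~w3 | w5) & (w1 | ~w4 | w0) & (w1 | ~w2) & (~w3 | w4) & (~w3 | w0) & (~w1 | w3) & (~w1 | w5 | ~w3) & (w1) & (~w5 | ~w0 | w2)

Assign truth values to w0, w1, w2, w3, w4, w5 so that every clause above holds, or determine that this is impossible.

UNSATISFIABLE

The clause (w1) is unit, so w1 = 1.
The clause (~w0) is unit, so w0 = 0.
The clause (~w3) is unit, so w3 = 0.
Now (w3) is unsatisfied and unit — conflict.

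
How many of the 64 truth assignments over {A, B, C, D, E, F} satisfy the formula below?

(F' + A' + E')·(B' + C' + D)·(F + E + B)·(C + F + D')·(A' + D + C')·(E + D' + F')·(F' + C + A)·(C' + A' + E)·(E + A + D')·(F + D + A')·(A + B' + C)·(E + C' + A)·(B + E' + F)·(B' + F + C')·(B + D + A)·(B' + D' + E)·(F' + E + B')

There are 2^6 = 64 truth assignments over (A, B, C, D, E, F).
Split on C. With C = 1, the clauses containing C are satisfied and C' drops from the rest; 2 of the 2^5 = 32 assignments to the other variables satisfy what remains.
With C = 0, by the same count on the reduced clause set, 1 assignment works.
(One model: A=F, B=F, C=T, D=T, E=T, F=T.)
Total: 2 + 1 = 3.

3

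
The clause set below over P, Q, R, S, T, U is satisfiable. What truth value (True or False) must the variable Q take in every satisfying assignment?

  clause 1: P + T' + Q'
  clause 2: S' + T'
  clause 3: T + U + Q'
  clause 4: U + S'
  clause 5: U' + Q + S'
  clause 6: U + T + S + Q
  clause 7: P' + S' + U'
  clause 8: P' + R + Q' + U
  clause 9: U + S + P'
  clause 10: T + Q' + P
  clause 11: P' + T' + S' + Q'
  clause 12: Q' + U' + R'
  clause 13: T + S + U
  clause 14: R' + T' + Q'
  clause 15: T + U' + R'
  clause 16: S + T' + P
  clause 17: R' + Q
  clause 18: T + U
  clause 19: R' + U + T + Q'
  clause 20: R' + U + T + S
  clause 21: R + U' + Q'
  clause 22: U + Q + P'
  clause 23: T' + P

Suppose Q = 1.
Case P = 1:
Case S = 0:
Unit clause (U) forces U = 1.
Unit clause (R') forces R = 0.
That conflicts with the unit clause (R).
So S must be the other value — set S = 1.
Unit clause (T') forces T = 0.
Unit clause (U) forces U = 1.
That conflicts with the unit clause (U').
Both values of S lead to a conflict.
So P must be the other value — set P = 0.
Unit clause (T') forces T = 0.
That conflicts with the unit clause (T).
Both values of P lead to a conflict.
So every satisfying assignment has Q = False.

False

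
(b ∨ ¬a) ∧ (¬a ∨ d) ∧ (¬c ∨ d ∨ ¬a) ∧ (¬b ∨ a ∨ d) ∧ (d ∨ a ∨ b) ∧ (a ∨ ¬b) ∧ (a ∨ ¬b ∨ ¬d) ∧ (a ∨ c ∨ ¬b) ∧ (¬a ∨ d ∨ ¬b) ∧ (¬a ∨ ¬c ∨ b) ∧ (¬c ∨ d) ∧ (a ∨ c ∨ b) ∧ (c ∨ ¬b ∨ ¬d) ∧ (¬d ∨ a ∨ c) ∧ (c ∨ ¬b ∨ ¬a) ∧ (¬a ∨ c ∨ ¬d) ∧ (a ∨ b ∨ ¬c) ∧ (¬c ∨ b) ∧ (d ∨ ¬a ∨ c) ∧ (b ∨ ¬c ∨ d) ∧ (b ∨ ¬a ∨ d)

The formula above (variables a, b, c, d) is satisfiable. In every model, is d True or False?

Suppose d = False.
(¬a) alone gives a = False.
(¬b) alone gives b = False.
Now (b) is unsatisfied and unit — conflict.
So every satisfying assignment has d = True.

True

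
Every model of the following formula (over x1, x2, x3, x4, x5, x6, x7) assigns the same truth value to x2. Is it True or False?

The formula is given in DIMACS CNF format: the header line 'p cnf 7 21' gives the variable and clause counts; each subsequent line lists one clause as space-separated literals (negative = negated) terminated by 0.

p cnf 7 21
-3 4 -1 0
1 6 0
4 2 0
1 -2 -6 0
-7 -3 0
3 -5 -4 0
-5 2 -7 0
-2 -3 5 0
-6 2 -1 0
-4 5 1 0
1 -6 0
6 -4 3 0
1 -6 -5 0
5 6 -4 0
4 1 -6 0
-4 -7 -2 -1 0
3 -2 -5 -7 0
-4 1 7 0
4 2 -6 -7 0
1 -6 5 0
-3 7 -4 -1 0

True

Suppose x2 = False.
Unit clause (x4) forces x4 = True.
Try x1 = True.
Unit clause (¬x6) forces x6 = False.
Unit clause (x3) forces x3 = True.
Unit clause (¬x7) forces x7 = False.
That conflicts with the unit clause (x7).
Backtrack on x1: now try x1 = False.
Unit clause (x6) forces x6 = True.
That conflicts with the unit clause (¬x6).
Either choice for x1 ends in contradiction.
So every satisfying assignment has x2 = True.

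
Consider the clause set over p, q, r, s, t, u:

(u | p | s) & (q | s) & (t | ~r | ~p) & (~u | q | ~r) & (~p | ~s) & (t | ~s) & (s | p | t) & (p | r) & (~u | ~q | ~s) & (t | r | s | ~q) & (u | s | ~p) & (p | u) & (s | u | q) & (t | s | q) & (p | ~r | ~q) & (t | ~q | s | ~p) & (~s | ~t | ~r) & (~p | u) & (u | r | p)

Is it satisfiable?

Branch on q: set q = 1.
Branch on p: set p = 1.
Unit clause (~s) forces s = 0.
Unit clause (u) forces u = 1.
Unit clause (t) forces t = 1.
All clauses hold; r can take either value.
A satisfying assignment: p: 1, q: 1, r: 0, s: 0, t: 1, u: 1.

Yes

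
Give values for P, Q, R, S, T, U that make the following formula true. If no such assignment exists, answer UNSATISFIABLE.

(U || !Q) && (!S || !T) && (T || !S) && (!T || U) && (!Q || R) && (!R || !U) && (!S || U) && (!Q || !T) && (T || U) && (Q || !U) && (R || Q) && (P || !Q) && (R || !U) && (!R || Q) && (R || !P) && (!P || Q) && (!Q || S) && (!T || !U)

Try U = true.
The clause (!R) is unit, so R = false.
That conflicts with the unit clause (R).
Backtrack on U: now try U = false.
The clause (!Q) is unit, so Q = false.
The clause (!T) is unit, so T = false.
That conflicts with the unit clause (T).
Neither U = true nor U = false works.

UNSATISFIABLE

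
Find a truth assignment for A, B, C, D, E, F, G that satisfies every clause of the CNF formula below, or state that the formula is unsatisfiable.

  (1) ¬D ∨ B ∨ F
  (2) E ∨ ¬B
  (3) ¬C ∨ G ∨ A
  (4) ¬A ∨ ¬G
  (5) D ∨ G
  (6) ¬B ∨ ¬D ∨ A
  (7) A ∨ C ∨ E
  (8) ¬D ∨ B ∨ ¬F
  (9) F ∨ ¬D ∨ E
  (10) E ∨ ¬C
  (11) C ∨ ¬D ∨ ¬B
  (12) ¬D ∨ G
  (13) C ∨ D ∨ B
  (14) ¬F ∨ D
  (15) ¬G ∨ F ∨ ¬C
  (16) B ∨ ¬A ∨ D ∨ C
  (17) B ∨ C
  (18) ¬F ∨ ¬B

Try E = True.
Try A = False.
Try C = False.
Unit clause (B) forces B = True.
Unit clause (¬D) forces D = False.
Unit clause (G) forces G = True.
Unit clause (¬F) forces F = False.
All clauses are satisfied.

A=False; B=True; C=False; D=False; E=True; F=False; G=True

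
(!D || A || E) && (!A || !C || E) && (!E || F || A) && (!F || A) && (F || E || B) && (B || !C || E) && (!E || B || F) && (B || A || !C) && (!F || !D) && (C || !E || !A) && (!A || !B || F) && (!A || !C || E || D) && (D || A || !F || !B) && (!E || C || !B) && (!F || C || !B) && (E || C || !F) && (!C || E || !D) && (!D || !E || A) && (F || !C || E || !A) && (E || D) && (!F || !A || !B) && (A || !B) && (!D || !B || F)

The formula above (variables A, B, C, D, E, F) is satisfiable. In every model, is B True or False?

Suppose B = true.
The clause (A) is unit, so A = true.
The clause (F) is unit, so F = true.
That conflicts with the unit clause (!F).
So every satisfying assignment has B = False.

False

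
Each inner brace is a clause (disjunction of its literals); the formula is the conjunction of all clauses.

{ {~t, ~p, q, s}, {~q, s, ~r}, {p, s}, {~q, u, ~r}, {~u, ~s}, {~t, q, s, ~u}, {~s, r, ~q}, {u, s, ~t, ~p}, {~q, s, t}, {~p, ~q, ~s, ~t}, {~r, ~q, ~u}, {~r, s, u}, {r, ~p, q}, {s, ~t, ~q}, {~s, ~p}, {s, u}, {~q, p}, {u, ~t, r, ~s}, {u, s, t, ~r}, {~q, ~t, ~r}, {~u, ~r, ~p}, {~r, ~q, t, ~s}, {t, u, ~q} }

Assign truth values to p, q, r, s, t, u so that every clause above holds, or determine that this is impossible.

Branch on p: set p = 0.
From the singleton clause (s), s = 1.
From the singleton clause (~u), u = 0.
From the singleton clause (~q), q = 0.
Branch on t: set t = 0.
Every clause is now satisfied; r is unconstrained.

p: 0,  q: 0,  r: 1,  s: 1,  t: 0,  u: 0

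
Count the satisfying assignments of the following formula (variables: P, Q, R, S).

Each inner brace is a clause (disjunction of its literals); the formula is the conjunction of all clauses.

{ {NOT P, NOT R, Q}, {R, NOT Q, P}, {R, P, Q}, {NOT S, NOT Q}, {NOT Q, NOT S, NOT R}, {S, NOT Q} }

4

There are 2^4 = 16 truth assignments over (P, Q, R, S).
Split on P. With P = true, the clauses containing P are satisfied and NOT P drops from the rest; 2 of the 2^3 = 8 assignments to the other variables satisfy what remains.
With P = false, by the same count on the reduced clause set, 2 assignments work.
(One model: P=F, Q=F, R=T, S=F.)
Total: 2 + 2 = 4.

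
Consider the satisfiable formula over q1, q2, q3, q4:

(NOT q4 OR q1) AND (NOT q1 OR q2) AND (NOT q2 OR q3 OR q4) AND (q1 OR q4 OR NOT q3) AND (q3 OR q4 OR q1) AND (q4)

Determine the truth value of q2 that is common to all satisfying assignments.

True

Suppose q2 = false.
(NOT q1) alone gives q1 = false.
(NOT q4) alone gives q4 = false.
But (q4) is also a unit clause — contradiction.
So every satisfying assignment has q2 = True.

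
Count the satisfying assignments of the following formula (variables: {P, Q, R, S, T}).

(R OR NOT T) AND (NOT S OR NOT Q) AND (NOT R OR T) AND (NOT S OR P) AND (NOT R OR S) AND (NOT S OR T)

5

There are 2^5 = 32 truth assignments over (P, Q, R, S, T).
Split on T. With T = true, the clauses containing T are satisfied and NOT T drops from the rest; 1 of the 2^4 = 16 assignments to the other variables satisfy what remains.
With T = false, by the same count on the reduced clause set, 4 assignments work.
Total: 1 + 4 = 5.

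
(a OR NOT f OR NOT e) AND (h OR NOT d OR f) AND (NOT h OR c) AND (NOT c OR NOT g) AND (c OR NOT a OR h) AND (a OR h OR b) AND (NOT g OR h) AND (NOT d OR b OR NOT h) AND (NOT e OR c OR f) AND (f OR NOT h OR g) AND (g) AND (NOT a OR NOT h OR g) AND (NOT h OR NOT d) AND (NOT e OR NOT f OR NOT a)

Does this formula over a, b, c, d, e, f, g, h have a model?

(g) alone gives g = true.
(NOT c) alone gives c = false.
(NOT h) alone gives h = false.
But (h) is also a unit clause — contradiction.
No assignment satisfies every clause.

Unsatisfiable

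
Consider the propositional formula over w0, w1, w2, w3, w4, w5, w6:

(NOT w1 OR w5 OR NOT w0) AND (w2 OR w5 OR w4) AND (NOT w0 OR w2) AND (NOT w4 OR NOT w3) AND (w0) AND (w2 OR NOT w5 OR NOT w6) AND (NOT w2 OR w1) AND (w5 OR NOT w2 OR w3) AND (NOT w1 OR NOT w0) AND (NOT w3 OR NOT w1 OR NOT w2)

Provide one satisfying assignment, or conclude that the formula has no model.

UNSATISFIABLE

The clause (w0) is unit, so w0 = true.
The clause (w2) is unit, so w2 = true.
The clause (w1) is unit, so w1 = true.
That conflicts with the unit clause (NOT w1).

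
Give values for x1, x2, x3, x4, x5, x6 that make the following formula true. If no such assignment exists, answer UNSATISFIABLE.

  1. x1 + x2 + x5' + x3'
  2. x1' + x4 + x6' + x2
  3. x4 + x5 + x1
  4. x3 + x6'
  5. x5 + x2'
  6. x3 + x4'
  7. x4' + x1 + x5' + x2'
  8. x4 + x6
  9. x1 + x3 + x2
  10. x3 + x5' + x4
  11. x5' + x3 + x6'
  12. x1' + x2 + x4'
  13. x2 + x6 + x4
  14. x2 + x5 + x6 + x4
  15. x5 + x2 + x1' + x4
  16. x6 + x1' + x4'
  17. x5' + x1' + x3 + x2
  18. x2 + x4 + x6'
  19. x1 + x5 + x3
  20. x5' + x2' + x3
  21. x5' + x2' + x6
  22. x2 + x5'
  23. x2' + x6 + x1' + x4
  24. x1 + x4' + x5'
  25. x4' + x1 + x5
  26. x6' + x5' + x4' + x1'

x1: 0, x2: 1, x3: 1, x4: 0, x5: 1, x6: 1

Try x3 = 1.
Try x5 = 1.
(x2) alone gives x2 = 1.
(x6) alone gives x6 = 1.
Try x4 = 0.
Every clause is now satisfied; x1 is unconstrained.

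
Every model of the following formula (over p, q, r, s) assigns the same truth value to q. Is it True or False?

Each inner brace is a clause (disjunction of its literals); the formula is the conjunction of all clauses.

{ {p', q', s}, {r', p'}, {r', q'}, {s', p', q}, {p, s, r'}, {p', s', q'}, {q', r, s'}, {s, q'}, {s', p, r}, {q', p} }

Suppose q = 1.
(r') alone gives r = 0.
(s') alone gives s = 0.
That conflicts with the unit clause (s).
So every satisfying assignment has q = False.

False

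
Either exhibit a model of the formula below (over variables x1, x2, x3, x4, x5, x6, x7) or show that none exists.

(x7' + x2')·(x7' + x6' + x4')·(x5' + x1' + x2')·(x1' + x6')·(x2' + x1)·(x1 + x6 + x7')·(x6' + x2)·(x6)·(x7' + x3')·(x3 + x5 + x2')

The clause (x6) is unit, so x6 = 1.
The clause (x1') is unit, so x1 = 0.
The clause (x2') is unit, so x2 = 0.
But (x2) is also a unit clause — contradiction.

UNSATISFIABLE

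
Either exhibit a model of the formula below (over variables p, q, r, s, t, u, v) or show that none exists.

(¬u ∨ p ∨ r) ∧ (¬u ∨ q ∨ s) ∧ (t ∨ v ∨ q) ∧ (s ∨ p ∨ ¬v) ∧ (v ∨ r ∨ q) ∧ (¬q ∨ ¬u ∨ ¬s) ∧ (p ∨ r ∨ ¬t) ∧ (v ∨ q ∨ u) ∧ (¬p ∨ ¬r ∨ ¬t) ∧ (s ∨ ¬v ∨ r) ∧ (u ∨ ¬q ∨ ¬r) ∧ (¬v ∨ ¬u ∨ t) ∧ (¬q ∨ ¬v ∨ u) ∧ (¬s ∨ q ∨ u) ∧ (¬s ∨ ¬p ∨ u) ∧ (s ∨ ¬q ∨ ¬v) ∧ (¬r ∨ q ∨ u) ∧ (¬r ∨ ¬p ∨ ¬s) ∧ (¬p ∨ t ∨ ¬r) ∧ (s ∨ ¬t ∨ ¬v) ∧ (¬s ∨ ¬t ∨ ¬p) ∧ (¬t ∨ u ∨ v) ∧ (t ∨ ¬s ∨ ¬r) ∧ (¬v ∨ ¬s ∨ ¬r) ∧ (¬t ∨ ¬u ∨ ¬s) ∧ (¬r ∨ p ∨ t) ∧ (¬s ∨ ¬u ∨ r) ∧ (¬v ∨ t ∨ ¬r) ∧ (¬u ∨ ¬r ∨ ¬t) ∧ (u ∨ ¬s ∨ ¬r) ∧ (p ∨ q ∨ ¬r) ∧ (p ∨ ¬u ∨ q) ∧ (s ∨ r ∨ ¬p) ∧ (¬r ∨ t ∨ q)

p ↦ False,  q ↦ True,  r ↦ False,  s ↦ True,  t ↦ False,  u ↦ False,  v ↦ False

Try u = False.
Try v = False.
Unit clause (q) forces q = True.
Unit clause (¬r) forces r = False.
Unit clause (¬t) forces t = False.
Try s = True.
Unit clause (¬p) forces p = False.
This assignment satisfies each clause.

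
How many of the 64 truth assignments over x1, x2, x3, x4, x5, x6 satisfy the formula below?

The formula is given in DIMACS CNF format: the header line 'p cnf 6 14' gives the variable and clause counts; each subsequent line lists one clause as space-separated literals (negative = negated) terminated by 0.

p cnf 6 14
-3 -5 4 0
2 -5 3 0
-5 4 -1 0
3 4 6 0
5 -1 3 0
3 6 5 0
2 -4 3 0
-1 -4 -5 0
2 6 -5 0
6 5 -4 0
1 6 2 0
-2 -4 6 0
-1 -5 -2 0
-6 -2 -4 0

13

There are 2^6 = 64 truth assignments over (x1, x2, x3, x4, x5, x6).
Split on x5. With x5 = True, the clauses containing x5 are satisfied and ¬x5 drops from the rest; 2 of the 2^5 = 32 assignments to the other variables satisfy what remains.
With x5 = False, by the same count on the reduced clause set, 11 assignments work.
Total: 2 + 11 = 13.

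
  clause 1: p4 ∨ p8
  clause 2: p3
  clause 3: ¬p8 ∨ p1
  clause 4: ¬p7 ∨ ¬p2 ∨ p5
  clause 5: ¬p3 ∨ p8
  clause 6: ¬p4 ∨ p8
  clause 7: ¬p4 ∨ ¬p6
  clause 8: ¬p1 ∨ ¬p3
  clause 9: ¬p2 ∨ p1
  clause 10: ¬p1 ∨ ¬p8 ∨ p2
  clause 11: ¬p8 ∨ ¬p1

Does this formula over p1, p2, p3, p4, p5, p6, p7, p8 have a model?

The clause (p3) is unit, so p3 = True.
The clause (p8) is unit, so p8 = True.
The clause (p1) is unit, so p1 = True.
Now (¬p1) is unsatisfied and unit — conflict.
No assignment satisfies every clause.

No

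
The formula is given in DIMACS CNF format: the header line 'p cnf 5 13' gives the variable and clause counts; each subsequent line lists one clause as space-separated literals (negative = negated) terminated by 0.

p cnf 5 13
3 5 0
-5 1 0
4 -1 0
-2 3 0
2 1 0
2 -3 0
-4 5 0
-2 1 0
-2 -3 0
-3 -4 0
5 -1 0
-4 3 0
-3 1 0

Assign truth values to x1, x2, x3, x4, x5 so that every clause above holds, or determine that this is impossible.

UNSATISFIABLE

Try x3 = True.
Unit clause (x2) forces x2 = True.
That conflicts with the unit clause (¬x2).
That branch fails; take x3 = False instead.
Unit clause (x5) forces x5 = True.
Unit clause (x1) forces x1 = True.
Unit clause (x4) forces x4 = True.
That conflicts with the unit clause (¬x4).
Either choice for x3 ends in contradiction.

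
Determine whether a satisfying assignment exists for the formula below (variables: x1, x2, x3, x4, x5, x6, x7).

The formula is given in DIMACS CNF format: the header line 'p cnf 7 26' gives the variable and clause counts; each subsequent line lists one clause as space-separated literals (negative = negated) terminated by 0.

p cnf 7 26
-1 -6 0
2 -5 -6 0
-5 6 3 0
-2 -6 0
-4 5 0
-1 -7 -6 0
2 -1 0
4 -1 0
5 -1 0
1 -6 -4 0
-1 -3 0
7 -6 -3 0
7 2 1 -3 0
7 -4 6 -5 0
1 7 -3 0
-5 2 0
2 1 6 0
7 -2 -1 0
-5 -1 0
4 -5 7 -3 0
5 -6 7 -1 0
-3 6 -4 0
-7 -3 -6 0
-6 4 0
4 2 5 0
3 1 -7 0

Branch on x1: set x1 = False.
Branch on x2: set x2 = True.
The clause (¬x6) is unit, so x6 = False.
Branch on x5: set x5 = True.
The clause (x3) is unit, so x3 = True.
The clause (x7) is unit, so x7 = True.
The clause (¬x4) is unit, so x4 = False.
Every clause now holds.
A satisfying assignment: x1: False,  x2: True,  x3: True,  x4: False,  x5: True,  x6: False,  x7: True.

Satisfiable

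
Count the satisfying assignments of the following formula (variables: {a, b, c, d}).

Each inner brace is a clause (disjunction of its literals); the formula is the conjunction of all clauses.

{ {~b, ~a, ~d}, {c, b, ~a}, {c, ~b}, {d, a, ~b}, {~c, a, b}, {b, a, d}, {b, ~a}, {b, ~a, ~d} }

There are 2^4 = 16 truth assignments over (a, b, c, d).
Split on b. With b = 1, the clauses containing b are satisfied and ~b drops from the rest; 2 of the 2^3 = 8 assignments to the other variables satisfy what remains.
With b = 0, by the same count on the reduced clause set, 1 assignment works.
Total: 2 + 1 = 3.

3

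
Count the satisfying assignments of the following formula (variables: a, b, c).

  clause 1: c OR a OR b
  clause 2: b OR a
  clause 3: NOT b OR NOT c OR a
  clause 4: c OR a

4

There are 2^3 = 8 truth assignments over (a, b, c).
Check each against the 4 clauses (columns in the order a, b, c):
  F F F  ✗ fails (c OR a OR b)
  F F T  ✗ fails (b OR a)
  F T F  ✗ fails (c OR a)
  F T T  ✗ fails (NOT b OR NOT c OR a)
  T F F  ✓ satisfies all
  T F T  ✓ satisfies all
  T T F  ✓ satisfies all
  T T T  ✓ satisfies all
4 of the 8 rows are models.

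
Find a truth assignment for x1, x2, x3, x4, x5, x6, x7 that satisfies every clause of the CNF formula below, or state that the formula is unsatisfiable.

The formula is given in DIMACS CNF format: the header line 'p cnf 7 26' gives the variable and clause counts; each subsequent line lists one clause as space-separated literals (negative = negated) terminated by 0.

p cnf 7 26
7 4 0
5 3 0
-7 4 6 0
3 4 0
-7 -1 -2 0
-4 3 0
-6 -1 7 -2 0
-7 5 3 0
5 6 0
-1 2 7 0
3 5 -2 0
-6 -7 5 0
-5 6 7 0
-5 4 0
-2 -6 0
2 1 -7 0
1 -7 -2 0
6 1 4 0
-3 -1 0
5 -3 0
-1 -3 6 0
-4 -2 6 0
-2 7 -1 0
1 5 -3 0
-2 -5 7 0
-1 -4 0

x1=False,  x2=False,  x3=True,  x4=True,  x5=True,  x6=True,  x7=False

Try x7 = False.
Unit clause (x4) forces x4 = True.
Unit clause (x3) forces x3 = True.
Unit clause (¬x1) forces x1 = False.
Unit clause (x5) forces x5 = True.
Unit clause (x6) forces x6 = True.
Unit clause (¬x2) forces x2 = False.
Every clause now holds.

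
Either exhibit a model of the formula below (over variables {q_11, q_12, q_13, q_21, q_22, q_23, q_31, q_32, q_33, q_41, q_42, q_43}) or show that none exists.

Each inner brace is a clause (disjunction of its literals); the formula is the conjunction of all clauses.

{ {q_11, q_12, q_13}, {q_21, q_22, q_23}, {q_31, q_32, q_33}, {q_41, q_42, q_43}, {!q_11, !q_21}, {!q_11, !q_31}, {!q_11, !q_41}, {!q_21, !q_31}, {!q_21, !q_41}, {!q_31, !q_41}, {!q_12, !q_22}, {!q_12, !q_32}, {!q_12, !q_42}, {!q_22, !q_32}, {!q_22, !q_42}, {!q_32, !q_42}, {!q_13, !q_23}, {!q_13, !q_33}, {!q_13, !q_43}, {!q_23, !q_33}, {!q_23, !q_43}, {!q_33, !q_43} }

UNSATISFIABLE

Case q_11 = false:
Case q_12 = true:
The clause (!q_22) is unit, so q_22 = false.
The clause (!q_32) is unit, so q_32 = false.
The clause (!q_42) is unit, so q_42 = false.
Case q_21 = true:
The clause (!q_31) is unit, so q_31 = false.
The clause (q_33) is unit, so q_33 = true.
The clause (!q_41) is unit, so q_41 = false.
The clause (q_43) is unit, so q_43 = true.
But (!q_43) is also a unit clause — contradiction.
That branch fails; take q_21 = false instead.
The clause (q_23) is unit, so q_23 = true.
The clause (!q_13) is unit, so q_13 = false.
The clause (!q_33) is unit, so q_33 = false.
The clause (q_31) is unit, so q_31 = true.
The clause (!q_41) is unit, so q_41 = false.
The clause (q_43) is unit, so q_43 = true.
But (!q_43) is also a unit clause — contradiction.
Neither q_21 = true nor q_21 = false works.
That branch fails; take q_12 = false instead.
The clause (q_13) is unit, so q_13 = true.
The clause (!q_23) is unit, so q_23 = false.
The clause (!q_33) is unit, so q_33 = false.
The clause (!q_43) is unit, so q_43 = false.
Case q_21 = true:
The clause (!q_31) is unit, so q_31 = false.
The clause (q_32) is unit, so q_32 = true.
The clause (!q_41) is unit, so q_41 = false.
The clause (q_42) is unit, so q_42 = true.
But (!q_42) is also a unit clause — contradiction.
That branch fails; take q_21 = false instead.
The clause (q_22) is unit, so q_22 = true.
The clause (!q_32) is unit, so q_32 = false.
The clause (q_31) is unit, so q_31 = true.
The clause (!q_41) is unit, so q_41 = false.
The clause (q_42) is unit, so q_42 = true.
But (!q_42) is also a unit clause — contradiction.
Neither q_21 = true nor q_21 = false works.
Neither q_12 = true nor q_12 = false works.
That branch fails; take q_11 = true instead.
The clause (!q_21) is unit, so q_21 = false.
The clause (!q_31) is unit, so q_31 = false.
The clause (!q_41) is unit, so q_41 = false.
Case q_22 = true:
The clause (!q_12) is unit, so q_12 = false.
The clause (!q_32) is unit, so q_32 = false.
The clause (q_33) is unit, so q_33 = true.
The clause (!q_42) is unit, so q_42 = false.
The clause (q_43) is unit, so q_43 = true.
But (!q_43) is also a unit clause — contradiction.
That branch fails; take q_22 = false instead.
The clause (q_23) is unit, so q_23 = true.
The clause (!q_13) is unit, so q_13 = false.
The clause (!q_33) is unit, so q_33 = false.
The clause (q_32) is unit, so q_32 = true.
The clause (!q_12) is unit, so q_12 = false.
The clause (!q_42) is unit, so q_42 = false.
The clause (q_43) is unit, so q_43 = true.
But (!q_43) is also a unit clause — contradiction.
Neither q_22 = true nor q_22 = false works.
Neither q_11 = true nor q_11 = false works.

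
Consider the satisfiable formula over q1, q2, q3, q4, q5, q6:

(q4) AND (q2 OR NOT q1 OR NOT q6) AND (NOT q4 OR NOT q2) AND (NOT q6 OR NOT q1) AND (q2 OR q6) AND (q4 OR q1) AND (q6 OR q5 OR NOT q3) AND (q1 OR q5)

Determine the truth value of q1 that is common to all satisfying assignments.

False

Suppose q1 = true.
(q4) alone gives q4 = true.
(NOT q2) alone gives q2 = false.
(NOT q6) alone gives q6 = false.
Now (q6) is unsatisfied and unit — conflict.
So every satisfying assignment has q1 = False.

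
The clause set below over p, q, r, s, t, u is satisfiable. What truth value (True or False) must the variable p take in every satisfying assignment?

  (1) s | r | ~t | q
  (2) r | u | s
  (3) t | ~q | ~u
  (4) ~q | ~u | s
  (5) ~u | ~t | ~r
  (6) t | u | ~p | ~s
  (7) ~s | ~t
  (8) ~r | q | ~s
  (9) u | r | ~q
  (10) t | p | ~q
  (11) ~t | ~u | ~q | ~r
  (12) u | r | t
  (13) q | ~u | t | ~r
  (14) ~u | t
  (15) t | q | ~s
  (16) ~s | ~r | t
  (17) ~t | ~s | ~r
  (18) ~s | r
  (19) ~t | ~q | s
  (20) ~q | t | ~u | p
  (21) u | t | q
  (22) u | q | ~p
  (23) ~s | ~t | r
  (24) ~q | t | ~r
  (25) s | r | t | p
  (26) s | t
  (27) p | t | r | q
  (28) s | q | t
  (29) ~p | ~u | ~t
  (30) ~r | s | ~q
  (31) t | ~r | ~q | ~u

Suppose p = 1.
Branch on s: set s = 0.
The clause (t) is unit, so t = 1.
The clause (~q) is unit, so q = 0.
The clause (r) is unit, so r = 1.
The clause (~u) is unit, so u = 0.
Now (u) is unsatisfied and unit — conflict.
Undo s and try s = 1.
The clause (~t) is unit, so t = 0.
The clause (u) is unit, so u = 1.
Now (~u) is unsatisfied and unit — conflict.
Neither s = 1 nor s = 0 works.
So every satisfying assignment has p = False.

False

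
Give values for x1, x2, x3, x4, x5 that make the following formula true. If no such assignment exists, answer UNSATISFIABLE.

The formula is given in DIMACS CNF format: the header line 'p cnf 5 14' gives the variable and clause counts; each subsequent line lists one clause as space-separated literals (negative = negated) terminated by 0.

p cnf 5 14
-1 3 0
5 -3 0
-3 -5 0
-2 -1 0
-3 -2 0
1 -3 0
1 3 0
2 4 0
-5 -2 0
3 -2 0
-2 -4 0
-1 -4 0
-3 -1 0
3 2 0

Try x1 = False.
The clause (¬x3) is unit, so x3 = False.
Now (x3) is unsatisfied and unit — conflict.
Undo x1 and try x1 = True.
The clause (x3) is unit, so x3 = True.
Now (¬x3) is unsatisfied and unit — conflict.
Either choice for x1 ends in contradiction.

UNSATISFIABLE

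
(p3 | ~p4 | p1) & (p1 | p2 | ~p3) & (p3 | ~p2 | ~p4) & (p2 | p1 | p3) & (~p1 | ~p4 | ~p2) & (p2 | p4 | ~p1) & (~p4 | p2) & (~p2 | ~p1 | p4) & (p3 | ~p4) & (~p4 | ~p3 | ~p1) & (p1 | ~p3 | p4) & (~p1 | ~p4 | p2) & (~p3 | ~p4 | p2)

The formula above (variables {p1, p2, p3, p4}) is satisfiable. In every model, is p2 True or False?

True

Suppose p2 = 0.
From the singleton clause (~p4), p4 = 0.
From the singleton clause (~p1), p1 = 0.
From the singleton clause (~p3), p3 = 0.
That conflicts with the unit clause (p3).
So every satisfying assignment has p2 = True.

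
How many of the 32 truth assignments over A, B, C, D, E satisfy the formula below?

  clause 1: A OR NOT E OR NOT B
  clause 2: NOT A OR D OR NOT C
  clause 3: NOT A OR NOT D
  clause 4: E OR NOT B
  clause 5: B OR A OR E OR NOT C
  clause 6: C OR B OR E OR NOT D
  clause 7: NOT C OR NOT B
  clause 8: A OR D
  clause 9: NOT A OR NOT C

5

There are 2^5 = 32 truth assignments over (A, B, C, D, E).
Split on D. With D = true, the clauses containing D are satisfied and NOT D drops from the rest; 2 of the 2^4 = 16 assignments to the other variables satisfy what remains.
With D = false, by the same count on the reduced clause set, 3 assignments work.
Total: 2 + 3 = 5.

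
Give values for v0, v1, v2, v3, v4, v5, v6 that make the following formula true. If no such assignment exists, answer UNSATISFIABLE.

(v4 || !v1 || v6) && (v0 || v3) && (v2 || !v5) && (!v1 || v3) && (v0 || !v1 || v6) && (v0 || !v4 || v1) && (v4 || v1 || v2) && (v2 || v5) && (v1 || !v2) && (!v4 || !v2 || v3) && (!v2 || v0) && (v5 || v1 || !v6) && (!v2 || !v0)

Branch on v0: set v0 = true.
The clause (!v2) is unit, so v2 = false.
The clause (!v5) is unit, so v5 = false.
Now (v5) is unsatisfied and unit — conflict.
So v0 must be the other value — set v0 = false.
The clause (v3) is unit, so v3 = true.
The clause (!v2) is unit, so v2 = false.
The clause (!v5) is unit, so v5 = false.
Now (v5) is unsatisfied and unit — conflict.
Either choice for v0 ends in contradiction.

UNSATISFIABLE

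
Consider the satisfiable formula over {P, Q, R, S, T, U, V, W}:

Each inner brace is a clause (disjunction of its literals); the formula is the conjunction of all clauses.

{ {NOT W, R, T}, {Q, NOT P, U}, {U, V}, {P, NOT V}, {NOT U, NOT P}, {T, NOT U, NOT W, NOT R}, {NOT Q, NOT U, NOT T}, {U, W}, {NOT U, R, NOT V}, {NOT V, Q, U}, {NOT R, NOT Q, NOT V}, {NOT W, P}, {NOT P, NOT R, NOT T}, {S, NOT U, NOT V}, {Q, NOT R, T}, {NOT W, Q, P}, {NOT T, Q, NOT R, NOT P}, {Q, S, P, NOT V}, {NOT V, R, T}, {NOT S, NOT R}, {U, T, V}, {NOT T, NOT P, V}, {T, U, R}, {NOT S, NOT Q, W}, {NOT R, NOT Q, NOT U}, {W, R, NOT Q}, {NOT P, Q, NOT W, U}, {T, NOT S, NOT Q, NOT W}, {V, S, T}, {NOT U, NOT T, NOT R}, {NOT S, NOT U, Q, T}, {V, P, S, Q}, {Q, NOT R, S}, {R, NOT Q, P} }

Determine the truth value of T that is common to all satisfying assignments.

Suppose T = false.
Try W = false.
From the singleton clause (U), U = true.
From the singleton clause (NOT P), P = false.
From the singleton clause (NOT V), V = false.
From the singleton clause (S), S = true.
From the singleton clause (NOT R), R = false.
From the singleton clause (NOT Q), Q = false.
That conflicts with the unit clause (Q).
That branch fails; take W = true instead.
From the singleton clause (R), R = true.
From the singleton clause (NOT U), U = false.
From the singleton clause (V), V = true.
From the singleton clause (P), P = true.
From the singleton clause (Q), Q = true.
That conflicts with the unit clause (NOT Q).
Either choice for W ends in contradiction.
So every satisfying assignment has T = True.

True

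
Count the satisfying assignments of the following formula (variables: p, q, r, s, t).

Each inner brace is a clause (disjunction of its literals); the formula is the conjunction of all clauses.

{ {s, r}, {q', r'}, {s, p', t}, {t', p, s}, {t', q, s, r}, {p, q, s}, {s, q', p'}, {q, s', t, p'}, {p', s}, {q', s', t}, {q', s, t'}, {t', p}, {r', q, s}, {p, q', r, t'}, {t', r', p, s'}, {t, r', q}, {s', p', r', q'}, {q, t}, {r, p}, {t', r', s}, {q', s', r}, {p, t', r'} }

2

There are 2^5 = 32 truth assignments over (p, q, r, s, t).
Split on t. With t = 1, the clauses containing t are satisfied and t' drops from the rest; 2 of the 2^4 = 16 assignments to the other variables satisfy what remains.
With t = 0, by the same count on the reduced clause set, 0 assignments work.
Total: 2 + 0 = 2.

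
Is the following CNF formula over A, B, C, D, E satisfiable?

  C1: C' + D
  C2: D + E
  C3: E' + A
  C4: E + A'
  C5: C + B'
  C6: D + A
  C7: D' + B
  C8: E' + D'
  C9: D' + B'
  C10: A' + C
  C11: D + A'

Unsatisfiable

Branch on C: set C = 0.
(B') alone gives B = 0.
(D') alone gives D = 0.
(E) alone gives E = 1.
(A) alone gives A = 1.
Now (A') is unsatisfied and unit — conflict.
That branch fails; take C = 1 instead.
(D) alone gives D = 1.
(B) alone gives B = 1.
Now (B') is unsatisfied and unit — conflict.
Either choice for C ends in contradiction.
No assignment satisfies every clause.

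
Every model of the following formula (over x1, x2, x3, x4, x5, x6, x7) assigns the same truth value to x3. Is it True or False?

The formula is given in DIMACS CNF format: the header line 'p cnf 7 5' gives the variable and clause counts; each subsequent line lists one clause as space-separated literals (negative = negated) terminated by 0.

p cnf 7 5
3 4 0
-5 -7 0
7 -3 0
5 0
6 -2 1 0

False

Suppose x3 = True.
From the singleton clause (x7), x7 = True.
From the singleton clause (¬x5), x5 = False.
That conflicts with the unit clause (x5).
So every satisfying assignment has x3 = False.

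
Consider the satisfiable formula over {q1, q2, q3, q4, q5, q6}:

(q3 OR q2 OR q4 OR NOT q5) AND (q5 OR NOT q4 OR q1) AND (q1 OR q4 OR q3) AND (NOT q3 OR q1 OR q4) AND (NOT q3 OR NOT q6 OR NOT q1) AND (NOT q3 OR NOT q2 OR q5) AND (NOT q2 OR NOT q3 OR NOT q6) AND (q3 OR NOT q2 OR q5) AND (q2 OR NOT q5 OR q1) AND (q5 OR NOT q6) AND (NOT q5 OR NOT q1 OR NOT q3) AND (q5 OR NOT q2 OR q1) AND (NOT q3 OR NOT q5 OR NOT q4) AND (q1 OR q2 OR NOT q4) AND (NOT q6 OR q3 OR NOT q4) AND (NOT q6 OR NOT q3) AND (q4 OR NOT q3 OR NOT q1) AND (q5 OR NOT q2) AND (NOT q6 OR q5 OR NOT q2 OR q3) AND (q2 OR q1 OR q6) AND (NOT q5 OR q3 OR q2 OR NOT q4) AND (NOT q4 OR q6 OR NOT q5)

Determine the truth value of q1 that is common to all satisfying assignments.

True

Suppose q1 = false.
Branch on q5: set q5 = true.
(q2) alone gives q2 = true.
Branch on q4: set q4 = true.
(NOT q3) alone gives q3 = false.
(NOT q6) alone gives q6 = false.
Now (q6) is unsatisfied and unit — conflict.
That branch fails; take q4 = false instead.
(q3) alone gives q3 = true.
Now (NOT q3) is unsatisfied and unit — conflict.
Neither q4 = true nor q4 = false works.
That branch fails; take q5 = false instead.
(NOT q4) alone gives q4 = false.
(q3) alone gives q3 = true.
Now (NOT q3) is unsatisfied and unit — conflict.
Neither q5 = true nor q5 = false works.
So every satisfying assignment has q1 = True.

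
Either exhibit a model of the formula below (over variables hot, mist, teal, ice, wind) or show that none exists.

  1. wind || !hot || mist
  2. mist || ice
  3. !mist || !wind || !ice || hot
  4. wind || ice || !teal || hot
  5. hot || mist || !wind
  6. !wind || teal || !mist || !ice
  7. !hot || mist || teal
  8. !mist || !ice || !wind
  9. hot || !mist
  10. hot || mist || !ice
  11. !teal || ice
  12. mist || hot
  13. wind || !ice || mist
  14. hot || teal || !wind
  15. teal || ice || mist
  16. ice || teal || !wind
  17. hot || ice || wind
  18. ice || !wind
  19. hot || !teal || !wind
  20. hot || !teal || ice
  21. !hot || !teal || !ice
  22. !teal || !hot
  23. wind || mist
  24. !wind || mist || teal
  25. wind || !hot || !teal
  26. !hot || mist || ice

hot: true, mist: true, teal: false, ice: true, wind: false

Suppose mist = true.
From the singleton clause (hot), hot = true.
From the singleton clause (!teal), teal = false.
Suppose wind = false.
All clauses hold; ice can take either value.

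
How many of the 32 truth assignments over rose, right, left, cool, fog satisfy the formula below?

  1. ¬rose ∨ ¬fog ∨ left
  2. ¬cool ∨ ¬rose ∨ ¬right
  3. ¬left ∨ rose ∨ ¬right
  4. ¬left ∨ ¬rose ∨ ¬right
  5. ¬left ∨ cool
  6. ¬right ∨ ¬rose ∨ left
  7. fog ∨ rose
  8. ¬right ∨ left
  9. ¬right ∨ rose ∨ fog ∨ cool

There are 2^5 = 32 truth assignments over (rose, right, left, cool, fog).
Split on left. With left = True, the clauses containing left are satisfied and ¬left drops from the rest; 3 of the 2^4 = 16 assignments to the other variables satisfy what remains.
With left = False, by the same count on the reduced clause set, 4 assignments work.
Total: 3 + 4 = 7.

7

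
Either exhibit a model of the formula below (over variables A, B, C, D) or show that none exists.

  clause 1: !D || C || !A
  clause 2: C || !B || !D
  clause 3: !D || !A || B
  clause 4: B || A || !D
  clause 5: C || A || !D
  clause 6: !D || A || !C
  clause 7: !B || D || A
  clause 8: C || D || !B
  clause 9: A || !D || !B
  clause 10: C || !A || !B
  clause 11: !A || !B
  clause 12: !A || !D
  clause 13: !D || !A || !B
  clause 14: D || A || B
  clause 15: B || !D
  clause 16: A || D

Branch on A: set A = true.
Unit clause (!B) forces B = false.
Unit clause (!D) forces D = false.
All clauses hold; C can take either value.

A: true, B: false, C: true, D: false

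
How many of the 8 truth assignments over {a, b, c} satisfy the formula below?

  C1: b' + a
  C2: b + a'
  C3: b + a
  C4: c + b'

There are 2^3 = 8 truth assignments over (a, b, c).
Check each against the 4 clauses (columns in the order a, b, c):
  F F F  ✗ fails (b + a)
  F F T  ✗ fails (b + a)
  F T F  ✗ fails (b' + a)
  F T T  ✗ fails (b' + a)
  T F F  ✗ fails (b + a')
  T F T  ✗ fails (b + a')
  T T F  ✗ fails (c + b')
  T T T  ✓ satisfies all
1 of the 8 rows is a model.

1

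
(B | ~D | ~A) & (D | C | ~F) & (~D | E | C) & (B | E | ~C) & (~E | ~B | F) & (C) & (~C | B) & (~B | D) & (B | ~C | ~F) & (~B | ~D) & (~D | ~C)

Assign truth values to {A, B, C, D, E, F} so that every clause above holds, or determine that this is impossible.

(C) alone gives C = 1.
(B) alone gives B = 1.
(D) alone gives D = 1.
That conflicts with the unit clause (~D).

UNSATISFIABLE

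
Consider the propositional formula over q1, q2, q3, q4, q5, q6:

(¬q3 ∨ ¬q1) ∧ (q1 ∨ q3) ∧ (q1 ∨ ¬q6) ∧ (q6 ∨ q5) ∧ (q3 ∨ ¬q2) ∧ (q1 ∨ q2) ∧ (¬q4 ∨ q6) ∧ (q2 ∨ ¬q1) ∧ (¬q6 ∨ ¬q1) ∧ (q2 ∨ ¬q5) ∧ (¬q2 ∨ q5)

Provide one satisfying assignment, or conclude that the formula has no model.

Suppose q3 = True.
(¬q1) alone gives q1 = False.
(¬q6) alone gives q6 = False.
(q5) alone gives q5 = True.
(q2) alone gives q2 = True.
(¬q4) alone gives q4 = False.
This assignment satisfies each clause.

q1: False; q2: True; q3: True; q4: False; q5: True; q6: False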